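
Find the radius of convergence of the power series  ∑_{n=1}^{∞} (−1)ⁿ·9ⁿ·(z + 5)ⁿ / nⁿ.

R = ∞

Root test: |a_n|^(1/n) = 9/n → 0.
The limit is 0 for every z, so R = ∞.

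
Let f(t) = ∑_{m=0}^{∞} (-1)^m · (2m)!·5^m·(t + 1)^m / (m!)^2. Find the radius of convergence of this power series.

The ratio of consecutive coefficients is (2m+1)·(2m+2)/(m+1)² · 5 → 20.
The series converges when 20 · |t + 1| < 1, giving R = 1/20.

R = 1/20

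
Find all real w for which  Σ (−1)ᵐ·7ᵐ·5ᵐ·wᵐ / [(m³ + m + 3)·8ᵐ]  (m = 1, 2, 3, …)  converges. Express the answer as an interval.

[-8/35, 8/35]

By the ratio test, |a_{m+1}/a_m| = [(m³ + m + 3)/((m+1)³ + (m+1) + 3)] · 7·5/8 → 35/8.
The series converges when 35/8 · |w| < 1, giving R = 8/35.
Check w = 8/35: the terms are on the order of 1/m³, so the series converges absolutely by comparison with the p-series (p = 3 > 1).
When w = -8/35, the series is dominated by a constant times Σ 1/m³, which converges (p = 3 > 1).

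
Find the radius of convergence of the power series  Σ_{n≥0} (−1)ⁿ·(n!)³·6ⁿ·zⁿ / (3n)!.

R = 9/2

By the ratio test, |a_{n+1}/a_n| = (n+1)³/[(3n+1)·(3n+2)·(3n+3)] · 6 → 2/9.
Convergence for |z| · 2/9 < 1, i.e. |z| < 9/2. So R = 9/2.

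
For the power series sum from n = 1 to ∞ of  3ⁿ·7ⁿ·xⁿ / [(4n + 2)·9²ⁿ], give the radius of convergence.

Apply the ratio test: |a_{n+1}| / |a_n| = [(4n + 2)/(4(n+1) + 2)] · 3·7/81, which tends to 7/27 as n → ∞.
Thus R = 1/(7/27) = 27/7.

R = 27/7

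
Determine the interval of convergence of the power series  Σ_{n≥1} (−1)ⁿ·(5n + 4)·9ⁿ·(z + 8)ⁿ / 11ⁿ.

Ratio test: |a_{n+1}/a_n| = [(5(n+1) + 4)/(5n + 4)] · 9/11 → 9/11 as n → ∞.
The series converges when 9/11 · |z + 8| < 1, giving R = 11/9.
Check z = -61/9: the n-th term does not approach 0; divergence by the term test.
At z = -83/9: the terms do not tend to 0, so the series diverges.

(-83/9, -61/9)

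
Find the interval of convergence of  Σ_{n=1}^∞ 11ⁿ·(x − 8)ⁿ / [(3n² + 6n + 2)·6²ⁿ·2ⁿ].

[16/11, 160/11]

Apply the ratio test: |a_{n+1}| / |a_n| = [(3n² + 6n + 2)/(3(n+1)² + 6(n+1) + 2)] · 11/(36·2), which tends to 11/72 as n → ∞.
The series converges when 11/72 · |x − 8| < 1, giving R = 72/11.
When x = 160/11, the series is dominated by a constant times Σ 1/n², which converges (p = 2 > 1).
When x = 16/11, the terms are on the order of 1/n², so the series converges absolutely by comparison with the p-series (p = 2 > 1).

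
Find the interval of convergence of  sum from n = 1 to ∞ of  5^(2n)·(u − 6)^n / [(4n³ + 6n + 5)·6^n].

By the ratio test, |a_{n+1}/a_n| = [(4n³ + 6n + 5)/(4(n+1)³ + 6(n+1) + 5)] · 25/6 → 25/6.
Hence the series converges for |u − 6| < 1/(25/6) = 6/25, so the radius of convergence is 6/25.
At u = 156/25: the terms are on the order of 1/n³, so the series converges absolutely by comparison with the p-series (p = 3 > 1).
At u = 144/25: the terms are on the order of 1/n³, so the series converges absolutely by comparison with the p-series (p = 3 > 1).

[144/25, 156/25]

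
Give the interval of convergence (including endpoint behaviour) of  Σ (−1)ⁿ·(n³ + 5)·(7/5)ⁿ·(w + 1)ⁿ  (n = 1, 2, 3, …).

Ratio test: |a_{n+1}/a_n| = [((n+1)³ + 5)/(n³ + 5)] · 7/5 → 7/5 as n → ∞.
The series converges when 7/5 · |w + 1| < 1, giving R = 5/7.
When w = -2/7, the terms have absolute value of order n³, which does not tend to 0, so the series diverges by the divergence test.
Check w = -12/7: the terms have absolute value of order n³, which does not tend to 0, so the series diverges by the divergence test.

(-12/7, -2/7)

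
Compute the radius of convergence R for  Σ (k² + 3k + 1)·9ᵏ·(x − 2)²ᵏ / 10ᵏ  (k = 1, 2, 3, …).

R = √10/3

The ratio of consecutive coefficients is [((k+1)² + 3(k+1) + 1)/(k² + 3k + 1)] · 9/10 → 9/10.
Successive powers of (x − 2) differ by 2, so the series converges when |x − 2|² · 9/10 < 1, i.e. |x − 2| < √(10/9). So R = √10/3.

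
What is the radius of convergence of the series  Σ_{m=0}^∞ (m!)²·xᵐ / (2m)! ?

R = 4

By the ratio test, |a_{m+1}/a_m| = (m+1)²/[(2m+1)·(2m+2)] → 1/4.
Convergence for |x| · 1/4 < 1, i.e. |x| < 4. So R = 4.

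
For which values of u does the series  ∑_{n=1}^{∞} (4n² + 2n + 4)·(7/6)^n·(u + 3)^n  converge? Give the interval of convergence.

(-27/7, -15/7)

The ratio of consecutive coefficients is [(4(n+1)² + 2(n+1) + 4)/(4n² + 2n + 4)] · 7/6 → 7/6.
Convergence for |u + 3| · 7/6 < 1, i.e. |u + 3| < 6/7. So R = 6/7.
Check u = -15/7: the terms do not tend to 0, so the series diverges.
When u = -27/7, the terms have absolute value of order n², which does not tend to 0, so the series diverges by the divergence test.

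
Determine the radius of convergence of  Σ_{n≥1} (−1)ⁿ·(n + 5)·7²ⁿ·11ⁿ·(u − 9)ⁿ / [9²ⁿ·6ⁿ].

By the ratio test, |a_{n+1}/a_n| = [((n+1) + 5)/(n + 5)] · 49·11/(81·6) → 539/486.
Hence the series converges for |u − 9| < 1/(539/486) = 486/539, so the radius of convergence is 486/539.

R = 486/539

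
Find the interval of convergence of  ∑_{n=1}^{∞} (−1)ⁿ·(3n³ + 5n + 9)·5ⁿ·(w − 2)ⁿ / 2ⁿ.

(8/5, 12/5)

Ratio test: |a_{n+1}/a_n| = [(3(n+1)³ + 5(n+1) + 9)/(3n³ + 5n + 9)] · 5/2 → 5/2 as n → ∞.
Thus R = 1/(5/2) = 2/5.
Endpoint w = 12/5: the terms have absolute value of order n³, which does not tend to 0, so the series diverges by the divergence test.
At w = 8/5: the terms do not tend to 0, so the series diverges.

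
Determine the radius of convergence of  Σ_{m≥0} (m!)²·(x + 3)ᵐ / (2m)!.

R = 4

Ratio test: |a_{m+1}/a_m| = (m+1)²/[(2m+1)·(2m+2)] → 1/4 as m → ∞.
The series converges when 1/4 · |x + 3| < 1, giving R = 4.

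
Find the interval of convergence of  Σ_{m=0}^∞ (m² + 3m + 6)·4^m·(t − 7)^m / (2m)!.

(−∞, ∞)

By the ratio test, |a_{m+1}/a_m| = ((m+1)² + 3(m+1) + 6)/(m² + 3m + 6) · 4 · 1/[(2m+1)·(2m+2)] → 0.
The limit is 0, so the series converges for all t; R = ∞.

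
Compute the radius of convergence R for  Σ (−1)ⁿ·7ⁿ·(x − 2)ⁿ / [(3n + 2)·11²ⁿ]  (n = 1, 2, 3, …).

By the ratio test, |a_{n+1}/a_n| = [(3n + 2)/(3(n+1) + 2)] · 7/121 → 7/121.
Convergence for |x − 2| · 7/121 < 1, i.e. |x − 2| < 121/7. So R = 121/7.

R = 121/7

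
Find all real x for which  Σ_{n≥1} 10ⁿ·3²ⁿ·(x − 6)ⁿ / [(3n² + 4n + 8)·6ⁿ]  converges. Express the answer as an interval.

The ratio of consecutive coefficients is [(3n² + 4n + 8)/(3(n+1)² + 4(n+1) + 8)] · 10·9/6 → 15.
The series converges when 15 · |x − 6| < 1, giving R = 1/15.
Endpoint x = 91/15: the terms are on the order of 1/n², so the series converges absolutely by comparison with the p-series (p = 2 > 1).
Check x = 89/15: the terms are on the order of 1/n², so the series converges absolutely by comparison with the p-series (p = 2 > 1).

[89/15, 91/15]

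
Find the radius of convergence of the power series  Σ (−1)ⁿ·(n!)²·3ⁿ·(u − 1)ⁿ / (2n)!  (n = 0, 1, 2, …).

R = 4/3

By the ratio test, |a_{n+1}/a_n| = (n+1)²/[(2n+1)·(2n+2)] · 3 → 3/4.
Thus R = 1/(3/4) = 4/3.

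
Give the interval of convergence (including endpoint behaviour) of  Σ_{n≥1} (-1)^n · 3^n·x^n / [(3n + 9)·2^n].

Apply the ratio test: |a_{n+1}| / |a_n| = [(3n + 9)/(3(n+1) + 9)] · 3/2, which tends to 3/2 as n → ∞.
The series converges when 3/2 · |x| < 1, giving R = 2/3.
Check x = 2/3: an alternating series whose terms decrease to 0 in absolute value, so it converges by the Leibniz criterion.
Check x = -2/3: comparison with the harmonic series Σ 1/n shows the series diverges.

(-2/3, 2/3]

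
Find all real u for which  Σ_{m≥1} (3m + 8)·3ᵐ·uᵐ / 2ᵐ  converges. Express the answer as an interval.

(-2/3, 2/3)

Ratio test: |a_{m+1}/a_m| = [(3(m+1) + 8)/(3m + 8)] · 3/2 → 3/2 as m → ∞.
Convergence for |u| · 3/2 < 1, i.e. |u| < 2/3. So R = 2/3.
Check u = 2/3: the terms do not tend to 0, so the series diverges.
Check u = -2/3: the terms have absolute value of order m, which does not tend to 0, so the series diverges by the divergence test.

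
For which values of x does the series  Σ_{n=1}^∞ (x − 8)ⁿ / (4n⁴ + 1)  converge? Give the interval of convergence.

[7, 9]

Ratio test: |a_{n+1}/a_n| = (4n⁴ + 1)/(4(n+1)⁴ + 1) → 1 as n → ∞.
Convergence for |x − 8| < 1, so R = 1.
Endpoint x = 9: the series is dominated by a constant times Σ 1/n⁴, which converges (p = 4 > 1).
Check x = 7: the terms are on the order of 1/n⁴, so the series converges absolutely by comparison with the p-series (p = 4 > 1).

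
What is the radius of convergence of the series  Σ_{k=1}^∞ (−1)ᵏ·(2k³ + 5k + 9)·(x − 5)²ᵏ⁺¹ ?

Apply the ratio test: |a_{k+1}| / |a_k| = (2(k+1)³ + 5(k+1) + 9)/(2k³ + 5k + 9), which tends to 1 as k → ∞.
Since the exponent of (x − 5) increases by 2 each term, convergence requires |x − 5|² < 1, hence R = 1.

R = 1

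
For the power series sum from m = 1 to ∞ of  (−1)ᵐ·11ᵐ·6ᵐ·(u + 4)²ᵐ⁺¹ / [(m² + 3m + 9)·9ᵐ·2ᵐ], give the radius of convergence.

The ratio of consecutive coefficients is [(m² + 3m + 9)/((m+1)² + 3(m+1) + 9)] · 11·6/(9·2) → 11/3.
Writing y = (u + 4)², the series in y has radius 3/11, so |u + 4| < √(3/11) and R = √33/11.

R = √33/11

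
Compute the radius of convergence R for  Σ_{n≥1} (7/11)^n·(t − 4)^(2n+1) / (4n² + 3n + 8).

R = √77/7

Ratio test: |a_{n+1}/a_n| = [(4n² + 3n + 8)/(4(n+1)² + 3(n+1) + 8)] · 7/11 → 7/11 as n → ∞.
Writing y = (t − 4)², the series in y has radius 11/7, so |t − 4| < √(11/7) and R = √77/7.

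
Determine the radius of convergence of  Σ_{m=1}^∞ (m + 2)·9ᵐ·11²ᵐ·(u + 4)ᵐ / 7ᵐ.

The ratio of consecutive coefficients is [((m+1) + 2)/(m + 2)] · 9·121/7 → 1089/7.
Convergence for |u + 4| · 1089/7 < 1, i.e. |u + 4| < 7/1089. So R = 7/1089.

R = 7/1089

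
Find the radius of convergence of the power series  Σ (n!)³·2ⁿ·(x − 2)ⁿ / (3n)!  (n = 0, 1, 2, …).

Apply the ratio test: |a_{n+1}| / |a_n| = (n+1)³/[(3n+1)·(3n+2)·(3n+3)] · 2, which tends to 2/27 as n → ∞.
The series converges when 2/27 · |x − 2| < 1, giving R = 27/2.

R = 27/2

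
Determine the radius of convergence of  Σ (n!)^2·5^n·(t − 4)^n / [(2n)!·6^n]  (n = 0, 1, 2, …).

R = 24/5

The ratio of consecutive coefficients is (n+1)²/[(2n+1)·(2n+2)] · 5/6 → 5/24.
The series converges when 5/24 · |t − 4| < 1, giving R = 24/5.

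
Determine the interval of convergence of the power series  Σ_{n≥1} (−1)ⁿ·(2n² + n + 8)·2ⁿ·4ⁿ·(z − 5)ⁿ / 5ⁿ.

Apply the ratio test: |a_{n+1}| / |a_n| = [(2(n+1)² + (n+1) + 8)/(2n² + n + 8)] · 2·4/5, which tends to 8/5 as n → ∞.
Thus R = 1/(8/5) = 5/8.
At z = 45/8: the terms have absolute value of order n², which does not tend to 0, so the series diverges by the divergence test.
Endpoint z = 35/8: the terms do not tend to 0, so the series diverges.

(35/8, 45/8)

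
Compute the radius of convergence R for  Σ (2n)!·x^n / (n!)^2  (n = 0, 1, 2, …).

R = 1/4

Apply the ratio test: |a_{n+1}| / |a_n| = (2n+1)·(2n+2)/(n+1)², which tends to 4 as n → ∞.
The series converges when 4 · |x| < 1, giving R = 1/4.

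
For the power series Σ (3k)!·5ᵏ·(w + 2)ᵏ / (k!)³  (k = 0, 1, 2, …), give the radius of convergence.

R = 1/135

The ratio of consecutive coefficients is (3k+1)·(3k+2)·(3k+3)/(k+1)³ · 5 → 135.
Hence the series converges for |w + 2| < 1/(135) = 1/135, so the radius of convergence is 1/135.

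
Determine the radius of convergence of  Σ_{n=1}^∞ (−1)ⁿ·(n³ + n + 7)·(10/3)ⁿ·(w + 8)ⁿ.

R = 3/10

Ratio test: |a_{n+1}/a_n| = [((n+1)³ + (n+1) + 7)/(n³ + n + 7)] · 10/3 → 10/3 as n → ∞.
Hence the series converges for |w + 8| < 1/(10/3) = 3/10, so the radius of convergence is 3/10.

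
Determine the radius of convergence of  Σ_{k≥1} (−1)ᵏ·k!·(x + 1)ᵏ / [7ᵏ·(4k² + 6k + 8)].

R = 0

By the ratio test, |a_{k+1}/a_k| = (k+1) · 1/7 · (4k² + 6k + 8)/(4(k+1)² + 6(k+1) + 8) → ∞.
Since the ratio → ∞, the series diverges for every x ≠ -1, and R = 0.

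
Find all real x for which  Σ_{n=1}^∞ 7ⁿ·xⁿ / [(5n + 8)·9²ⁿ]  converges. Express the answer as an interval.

[-81/7, 81/7)

Apply the ratio test: |a_{n+1}| / |a_n| = [(5n + 8)/(5(n+1) + 8)] · 7/81, which tends to 7/81 as n → ∞.
Hence the series converges for |x| < 1/(7/81) = 81/7, so the radius of convergence is 81/7.
At x = 81/7: the terms behave like c/n; limit comparison with the harmonic series gives divergence.
Endpoint x = -81/7: the terms alternate in sign and decrease monotonically to 0 in absolute value (size ~ c/n), so the alternating series test gives convergence.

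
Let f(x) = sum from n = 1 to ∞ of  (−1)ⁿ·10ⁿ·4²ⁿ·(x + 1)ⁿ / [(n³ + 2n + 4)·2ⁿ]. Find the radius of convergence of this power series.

R = 1/80

Ratio test: |a_{n+1}/a_n| = [(n³ + 2n + 4)/((n+1)³ + 2(n+1) + 4)] · 10·16/2 → 80 as n → ∞.
Convergence for |x + 1| · 80 < 1, i.e. |x + 1| < 1/80. So R = 1/80.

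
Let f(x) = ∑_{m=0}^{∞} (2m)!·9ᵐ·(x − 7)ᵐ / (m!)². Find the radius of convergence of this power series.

R = 1/36

Ratio test: |a_{m+1}/a_m| = (2m+1)·(2m+2)/(m+1)² · 9 → 36 as m → ∞.
Hence the series converges for |x − 7| < 1/(36) = 1/36, so the radius of convergence is 1/36.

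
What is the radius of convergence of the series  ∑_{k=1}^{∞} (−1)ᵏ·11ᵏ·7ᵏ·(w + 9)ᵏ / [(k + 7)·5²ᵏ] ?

Apply the ratio test: |a_{k+1}| / |a_k| = [(k + 7)/((k+1) + 7)] · 11·7/25, which tends to 77/25 as k → ∞.
Convergence for |w + 9| · 77/25 < 1, i.e. |w + 9| < 25/77. So R = 25/77.

R = 25/77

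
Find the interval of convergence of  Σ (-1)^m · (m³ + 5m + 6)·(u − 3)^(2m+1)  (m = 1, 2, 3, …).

The ratio of consecutive coefficients is ((m+1)³ + 5(m+1) + 6)/(m³ + 5m + 6) → 1.
Since the exponent of (u − 3) increases by 2 each term, convergence requires |u − 3|² < 1, hence R = 1.
At u = 4: the terms have absolute value of order m³, which does not tend to 0, so the series diverges by the divergence test.
When u = 2, the terms do not tend to 0, so the series diverges.

(2, 4)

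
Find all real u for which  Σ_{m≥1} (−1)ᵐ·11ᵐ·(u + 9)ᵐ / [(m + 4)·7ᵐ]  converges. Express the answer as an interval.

Ratio test: |a_{m+1}/a_m| = [(m + 4)/((m+1) + 4)] · 11/7 → 11/7 as m → ∞.
Convergence for |u + 9| · 11/7 < 1, i.e. |u + 9| < 7/11. So R = 7/11.
At u = -92/11: an alternating series whose terms decrease to 0 in absolute value, so it converges by the Leibniz criterion.
Check u = -106/11: the terms behave like c/m; limit comparison with the harmonic series gives divergence.

(-106/11, -92/11]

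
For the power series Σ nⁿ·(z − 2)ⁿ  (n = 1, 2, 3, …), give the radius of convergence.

R = 0

By the Cauchy root test, |a_n|^(1/n) = n → ∞.
The root grows without bound, so R = 0 (convergence only at z = 2).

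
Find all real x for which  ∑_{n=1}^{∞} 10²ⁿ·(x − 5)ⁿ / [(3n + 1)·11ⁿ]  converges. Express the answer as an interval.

Apply the ratio test: |a_{n+1}| / |a_n| = [(3n + 1)/(3(n+1) + 1)] · 100/11, which tends to 100/11 as n → ∞.
Thus R = 1/(100/11) = 11/100.
When x = 511/100, the terms behave like c/n; limit comparison with the harmonic series gives divergence.
When x = 489/100, the terms alternate in sign and decrease monotonically to 0 in absolute value (size ~ c/n), so the alternating series test gives convergence.

[489/100, 511/100)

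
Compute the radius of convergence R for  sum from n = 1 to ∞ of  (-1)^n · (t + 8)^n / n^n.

Root test: |a_n|^(1/n) = 1/n → 0.
Since the n-th root of |a_n| tends to 0, the series converges for all real t; R = ∞.

R = ∞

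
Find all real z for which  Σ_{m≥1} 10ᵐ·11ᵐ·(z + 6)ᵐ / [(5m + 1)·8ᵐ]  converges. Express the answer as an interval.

By the ratio test, |a_{m+1}/a_m| = [(5m + 1)/(5(m+1) + 1)] · 10·11/8 → 55/4.
Thus R = 1/(55/4) = 4/55.
Endpoint z = -326/55: the terms behave like c/m; limit comparison with the harmonic series gives divergence.
Check z = -334/55: convergence follows from the alternating series test (terms decrease monotonically to 0).

[-334/55, -326/55)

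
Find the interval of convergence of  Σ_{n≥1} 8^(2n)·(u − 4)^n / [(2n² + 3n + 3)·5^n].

[251/64, 261/64]

By the ratio test, |a_{n+1}/a_n| = [(2n² + 3n + 3)/(2(n+1)² + 3(n+1) + 3)] · 64/5 → 64/5.
Convergence for |u − 4| · 64/5 < 1, i.e. |u − 4| < 5/64. So R = 5/64.
Check u = 261/64: absolute convergence follows by limit comparison with Σ 1/n².
When u = 251/64, absolute convergence follows by limit comparison with Σ 1/n².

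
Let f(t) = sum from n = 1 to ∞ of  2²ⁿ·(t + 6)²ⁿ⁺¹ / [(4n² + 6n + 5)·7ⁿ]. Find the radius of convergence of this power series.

R = √7/2

Apply the ratio test: |a_{n+1}| / |a_n| = [(4n² + 6n + 5)/(4(n+1)² + 6(n+1) + 5)] · 4/7, which tends to 4/7 as n → ∞.
Since the exponent of (t + 6) increases by 2 each term, convergence requires |t + 6|² < 7/4, hence R = √7/2.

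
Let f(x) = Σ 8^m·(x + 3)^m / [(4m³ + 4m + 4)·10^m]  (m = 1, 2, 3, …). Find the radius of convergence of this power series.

R = 5/4

Apply the ratio test: |a_{m+1}| / |a_m| = [(4m³ + 4m + 4)/(4(m+1)³ + 4(m+1) + 4)] · 8/10, which tends to 4/5 as m → ∞.
The series converges when 4/5 · |x + 3| < 1, giving R = 5/4.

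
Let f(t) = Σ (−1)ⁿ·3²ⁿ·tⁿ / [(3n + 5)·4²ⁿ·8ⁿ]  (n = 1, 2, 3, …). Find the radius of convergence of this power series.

R = 128/9

Ratio test: |a_{n+1}/a_n| = [(3n + 5)/(3(n+1) + 5)] · 9/(16·8) → 9/128 as n → ∞.
The series converges when 9/128 · |t| < 1, giving R = 128/9.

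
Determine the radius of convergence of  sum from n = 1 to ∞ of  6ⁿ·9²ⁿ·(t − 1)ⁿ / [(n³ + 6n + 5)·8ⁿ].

By the ratio test, |a_{n+1}/a_n| = [(n³ + 6n + 5)/((n+1)³ + 6(n+1) + 5)] · 6·81/8 → 243/4.
Convergence for |t − 1| · 243/4 < 1, i.e. |t − 1| < 4/243. So R = 4/243.

R = 4/243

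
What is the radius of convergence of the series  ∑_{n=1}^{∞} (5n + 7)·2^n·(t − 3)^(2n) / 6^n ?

Apply the ratio test: |a_{n+1}| / |a_n| = [(5(n+1) + 7)/(5n + 7)] · 2/6, which tends to 1/3 as n → ∞.
Successive powers of (t − 3) differ by 2, so the series converges when |t − 3|² · 1/3 < 1, i.e. |t − 3| < √(3). So R = √3.

R = √3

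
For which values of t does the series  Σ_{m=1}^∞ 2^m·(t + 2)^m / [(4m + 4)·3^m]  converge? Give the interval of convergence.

[-7/2, -1/2)

By the ratio test, |a_{m+1}/a_m| = [(4m + 4)/(4(m+1) + 4)] · 2/3 → 2/3.
Hence the series converges for |t + 2| < 1/(2/3) = 3/2, so the radius of convergence is 3/2.
When t = -1/2, the terms behave like c/m; limit comparison with the harmonic series gives divergence.
When t = -7/2, convergence follows from the alternating series test (terms decrease monotonically to 0).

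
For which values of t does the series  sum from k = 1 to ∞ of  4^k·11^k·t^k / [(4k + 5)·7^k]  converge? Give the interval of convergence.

Apply the ratio test: |a_{k+1}| / |a_k| = [(4k + 5)/(4(k+1) + 5)] · 4·11/7, which tends to 44/7 as k → ∞.
Hence the series converges for |t| < 1/(44/7) = 7/44, so the radius of convergence is 7/44.
When t = 7/44, the terms behave like c/k; limit comparison with the harmonic series gives divergence.
Check t = -7/44: an alternating series whose terms decrease to 0 in absolute value, so it converges by the Leibniz criterion.

[-7/44, 7/44)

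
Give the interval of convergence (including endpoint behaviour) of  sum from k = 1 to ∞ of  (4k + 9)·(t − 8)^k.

Apply the ratio test: |a_{k+1}| / |a_k| = (4(k+1) + 9)/(4k + 9), which tends to 1 as k → ∞.
So the series converges when |t − 8| < 1 and diverges when |t − 8| > 1; R = 1.
When t = 9, the terms have absolute value of order k, which does not tend to 0, so the series diverges by the divergence test.
Check t = 7: the terms do not tend to 0, so the series diverges.

(7, 9)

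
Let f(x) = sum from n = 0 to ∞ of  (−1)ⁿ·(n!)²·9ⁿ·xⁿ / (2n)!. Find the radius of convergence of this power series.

R = 4/9

The ratio of consecutive coefficients is (n+1)²/[(2n+1)·(2n+2)] · 9 → 9/4.
The series converges when 9/4 · |x| < 1, giving R = 4/9.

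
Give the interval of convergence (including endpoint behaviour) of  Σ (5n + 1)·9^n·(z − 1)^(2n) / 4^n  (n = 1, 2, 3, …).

Apply the ratio test: |a_{n+1}| / |a_n| = [(5(n+1) + 1)/(5n + 1)] · 9/4, which tends to 9/4 as n → ∞.
Writing y = (z − 1)², the series in y has radius 4/9, so |z − 1| < √(4/9) = 2/3 and R = 2/3.
Endpoint z = 5/3: the n-th term does not approach 0; divergence by the term test.
At z = 1/3: the n-th term does not approach 0; divergence by the term test.

(1/3, 5/3)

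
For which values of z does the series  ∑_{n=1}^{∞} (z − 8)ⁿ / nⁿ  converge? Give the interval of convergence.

Root test: |a_n|^(1/n) = 1/n → 0.
The limit is 0 for every z, so R = ∞.

(−∞, ∞)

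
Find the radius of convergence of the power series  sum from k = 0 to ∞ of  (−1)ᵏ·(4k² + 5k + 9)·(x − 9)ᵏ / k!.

R = ∞

The ratio of consecutive coefficients is (4(k+1)² + 5(k+1) + 9)/(4k² + 5k + 9) · 1/(k+1) → 0.
The ratio tends to 0 regardless of x, hence R = ∞.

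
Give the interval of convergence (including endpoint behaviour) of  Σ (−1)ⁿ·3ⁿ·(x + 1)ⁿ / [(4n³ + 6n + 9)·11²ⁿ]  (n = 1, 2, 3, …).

[-124/3, 118/3]

Ratio test: |a_{n+1}/a_n| = [(4n³ + 6n + 9)/(4(n+1)³ + 6(n+1) + 9)] · 3/121 → 3/121 as n → ∞.
Hence the series converges for |x + 1| < 1/(3/121) = 121/3, so the radius of convergence is 121/3.
At x = 118/3: the series is dominated by a constant times Σ 1/n³, which converges (p = 3 > 1).
Endpoint x = -124/3: the terms are on the order of 1/n³, so the series converges absolutely by comparison with the p-series (p = 3 > 1).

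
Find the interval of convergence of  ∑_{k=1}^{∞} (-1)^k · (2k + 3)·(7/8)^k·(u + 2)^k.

The ratio of consecutive coefficients is [(2(k+1) + 3)/(2k + 3)] · 7/8 → 7/8.
The series converges when 7/8 · |u + 2| < 1, giving R = 8/7.
Endpoint u = -6/7: the k-th term does not approach 0; divergence by the term test.
Endpoint u = -22/7: the k-th term does not approach 0; divergence by the term test.

(-22/7, -6/7)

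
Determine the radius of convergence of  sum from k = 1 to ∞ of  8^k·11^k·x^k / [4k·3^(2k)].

R = 9/88

The ratio of consecutive coefficients is [4k/4(k+1)] · 8·11/9 → 88/9.
Hence the series converges for |x| < 1/(88/9) = 9/88, so the radius of convergence is 9/88.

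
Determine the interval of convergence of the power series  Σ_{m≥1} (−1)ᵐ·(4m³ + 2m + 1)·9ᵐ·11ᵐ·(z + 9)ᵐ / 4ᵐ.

The ratio of consecutive coefficients is [(4(m+1)³ + 2(m+1) + 1)/(4m³ + 2m + 1)] · 9·11/4 → 99/4.
Convergence for |z + 9| · 99/4 < 1, i.e. |z + 9| < 4/99. So R = 4/99.
When z = -887/99, the m-th term does not approach 0; divergence by the term test.
Endpoint z = -895/99: the terms have absolute value of order m³, which does not tend to 0, so the series diverges by the divergence test.

(-895/99, -887/99)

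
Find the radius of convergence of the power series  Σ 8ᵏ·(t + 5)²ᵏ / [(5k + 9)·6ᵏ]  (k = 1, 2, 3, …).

By the ratio test, |a_{k+1}/a_k| = [(5k + 9)/(5(k+1) + 9)] · 8/6 → 4/3.
Writing y = (t + 5)², the series in y has radius 3/4, so |t + 5| < √(3/4) and R = √3/2.

R = √3/2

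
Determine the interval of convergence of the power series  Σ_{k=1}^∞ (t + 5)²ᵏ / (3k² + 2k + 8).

[-6, -4]

Ratio test: |a_{k+1}/a_k| = (3k² + 2k + 8)/(3(k+1)² + 2(k+1) + 8) → 1 as k → ∞.
Successive powers of (t + 5) differ by 2, so the series converges when |t + 5|² · 1 < 1, i.e. |t + 5| < √(1) = 1. So R = 1.
When t = -4, the terms are on the order of 1/k², so the series converges absolutely by comparison with the p-series (p = 2 > 1).
Check t = -6: the terms are on the order of 1/k², so the series converges absolutely by comparison with the p-series (p = 2 > 1).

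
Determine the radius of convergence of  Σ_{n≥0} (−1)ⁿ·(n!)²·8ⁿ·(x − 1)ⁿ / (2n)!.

Ratio test: |a_{n+1}/a_n| = (n+1)²/[(2n+1)·(2n+2)] · 8 → 2 as n → ∞.
Thus R = 1/(2) = 1/2.

R = 1/2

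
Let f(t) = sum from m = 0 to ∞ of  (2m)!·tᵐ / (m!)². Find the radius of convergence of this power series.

By the ratio test, |a_{m+1}/a_m| = (2m+1)·(2m+2)/(m+1)² → 4.
Convergence for |t| · 4 < 1, i.e. |t| < 1/4. So R = 1/4.

R = 1/4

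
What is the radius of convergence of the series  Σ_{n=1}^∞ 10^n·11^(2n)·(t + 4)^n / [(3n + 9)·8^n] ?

Apply the ratio test: |a_{n+1}| / |a_n| = [(3n + 9)/(3(n+1) + 9)] · 10·121/8, which tends to 605/4 as n → ∞.
Hence the series converges for |t + 4| < 1/(605/4) = 4/605, so the radius of convergence is 4/605.

R = 4/605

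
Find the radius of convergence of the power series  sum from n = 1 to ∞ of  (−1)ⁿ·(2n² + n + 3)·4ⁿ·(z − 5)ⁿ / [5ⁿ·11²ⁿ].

R = 605/4

Apply the ratio test: |a_{n+1}| / |a_n| = [(2(n+1)² + (n+1) + 3)/(2n² + n + 3)] · 4/(5·121), which tends to 4/605 as n → ∞.
Hence the series converges for |z − 5| < 1/(4/605) = 605/4, so the radius of convergence is 605/4.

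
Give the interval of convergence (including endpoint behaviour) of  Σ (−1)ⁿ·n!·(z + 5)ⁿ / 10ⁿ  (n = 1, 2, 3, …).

{-5}

Ratio test: |a_{n+1}/a_n| = (n+1) · 1/10 → ∞ as n → ∞.
Since the ratio → ∞, the series diverges for every z ≠ -5, and R = 0.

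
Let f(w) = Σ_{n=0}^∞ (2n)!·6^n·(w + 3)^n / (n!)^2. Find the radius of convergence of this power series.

R = 1/24

The ratio of consecutive coefficients is (2n+1)·(2n+2)/(n+1)² · 6 → 24.
The series converges when 24 · |w + 3| < 1, giving R = 1/24.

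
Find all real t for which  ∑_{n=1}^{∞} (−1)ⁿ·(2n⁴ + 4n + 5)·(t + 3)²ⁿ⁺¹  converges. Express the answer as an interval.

By the ratio test, |a_{n+1}/a_n| = (2(n+1)⁴ + 4(n+1) + 5)/(2n⁴ + 4n + 5) → 1.
Writing y = (t + 3)², the series in y has radius 1, so |t + 3| < √(1) = 1 and R = 1.
Check t = -2: the terms do not tend to 0, so the series diverges.
Endpoint t = -4: the terms have absolute value of order n⁴, which does not tend to 0, so the series diverges by the divergence test.

(-4, -2)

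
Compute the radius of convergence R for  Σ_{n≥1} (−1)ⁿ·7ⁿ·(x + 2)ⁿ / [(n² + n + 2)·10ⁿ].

R = 10/7

Ratio test: |a_{n+1}/a_n| = [(n² + n + 2)/((n+1)² + (n+1) + 2)] · 7/10 → 7/10 as n → ∞.
Convergence for |x + 2| · 7/10 < 1, i.e. |x + 2| < 10/7. So R = 10/7.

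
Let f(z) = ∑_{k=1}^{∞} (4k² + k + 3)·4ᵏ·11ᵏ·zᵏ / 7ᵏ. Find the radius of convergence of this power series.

R = 7/44

Ratio test: |a_{k+1}/a_k| = [(4(k+1)² + (k+1) + 3)/(4k² + k + 3)] · 4·11/7 → 44/7 as k → ∞.
Hence the series converges for |z| < 1/(44/7) = 7/44, so the radius of convergence is 7/44.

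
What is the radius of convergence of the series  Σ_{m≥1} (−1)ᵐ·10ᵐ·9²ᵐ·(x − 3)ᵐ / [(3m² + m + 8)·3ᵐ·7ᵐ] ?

R = 7/270

Ratio test: |a_{m+1}/a_m| = [(3m² + m + 8)/(3(m+1)² + (m+1) + 8)] · 10·81/(3·7) → 270/7 as m → ∞.
Convergence for |x − 3| · 270/7 < 1, i.e. |x − 3| < 7/270. So R = 7/270.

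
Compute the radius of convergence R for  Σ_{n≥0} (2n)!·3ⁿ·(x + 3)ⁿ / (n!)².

Apply the ratio test: |a_{n+1}| / |a_n| = (2n+1)·(2n+2)/(n+1)² · 3, which tends to 12 as n → ∞.
The series converges when 12 · |x + 3| < 1, giving R = 1/12.

R = 1/12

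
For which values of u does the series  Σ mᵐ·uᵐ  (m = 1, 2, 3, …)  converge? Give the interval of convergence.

Applying the root test, |a_m|^(1/m) = m → ∞.
The root grows without bound, so R = 0 (convergence only at u = 0).

{0}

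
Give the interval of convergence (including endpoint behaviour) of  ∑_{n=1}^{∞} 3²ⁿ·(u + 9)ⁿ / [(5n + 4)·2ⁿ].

[-83/9, -79/9)

By the ratio test, |a_{n+1}/a_n| = [(5n + 4)/(5(n+1) + 4)] · 9/2 → 9/2.
The series converges when 9/2 · |u + 9| < 1, giving R = 2/9.
When u = -79/9, the terms behave like c/n; limit comparison with the harmonic series gives divergence.
At u = -83/9: the terms alternate in sign and decrease monotonically to 0 in absolute value (size ~ c/n), so the alternating series test gives convergence.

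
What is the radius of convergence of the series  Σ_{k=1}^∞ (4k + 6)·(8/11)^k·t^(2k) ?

The ratio of consecutive coefficients is [(4(k+1) + 6)/(4k + 6)] · 8/11 → 8/11.
Since the exponent of t increases by 2 each term, convergence requires |t|² < 11/8, hence R = √22/4.

R = √22/4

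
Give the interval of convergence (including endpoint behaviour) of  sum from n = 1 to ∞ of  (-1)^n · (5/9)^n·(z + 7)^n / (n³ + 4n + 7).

[-44/5, -26/5]

By the ratio test, |a_{n+1}/a_n| = [(n³ + 4n + 7)/((n+1)³ + 4(n+1) + 7)] · 5/9 → 5/9.
Hence the series converges for |z + 7| < 1/(5/9) = 9/5, so the radius of convergence is 9/5.
At z = -26/5: the terms are on the order of 1/n³, so the series converges absolutely by comparison with the p-series (p = 3 > 1).
At z = -44/5: absolute convergence follows by limit comparison with Σ 1/n³.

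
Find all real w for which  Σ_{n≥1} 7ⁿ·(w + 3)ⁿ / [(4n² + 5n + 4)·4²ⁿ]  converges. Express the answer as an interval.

[-37/7, -5/7]

Apply the ratio test: |a_{n+1}| / |a_n| = [(4n² + 5n + 4)/(4(n+1)² + 5(n+1) + 4)] · 7/16, which tends to 7/16 as n → ∞.
The series converges when 7/16 · |w + 3| < 1, giving R = 16/7.
At w = -5/7: the terms are on the order of 1/n², so the series converges absolutely by comparison with the p-series (p = 2 > 1).
When w = -37/7, the series is dominated by a constant times Σ 1/n², which converges (p = 2 > 1).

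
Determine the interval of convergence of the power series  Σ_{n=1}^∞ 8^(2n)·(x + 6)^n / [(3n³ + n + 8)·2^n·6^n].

Ratio test: |a_{n+1}/a_n| = [(3n³ + n + 8)/(3(n+1)³ + (n+1) + 8)] · 64/(2·6) → 16/3 as n → ∞.
Hence the series converges for |x + 6| < 1/(16/3) = 3/16, so the radius of convergence is 3/16.
At x = -93/16: the series is dominated by a constant times Σ 1/n³, which converges (p = 3 > 1).
At x = -99/16: absolute convergence follows by limit comparison with Σ 1/n³.

[-99/16, -93/16]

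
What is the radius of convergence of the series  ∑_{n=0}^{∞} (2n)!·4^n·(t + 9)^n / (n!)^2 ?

R = 1/16

By the ratio test, |a_{n+1}/a_n| = (2n+1)·(2n+2)/(n+1)² · 4 → 16.
Hence the series converges for |t + 9| < 1/(16) = 1/16, so the radius of convergence is 1/16.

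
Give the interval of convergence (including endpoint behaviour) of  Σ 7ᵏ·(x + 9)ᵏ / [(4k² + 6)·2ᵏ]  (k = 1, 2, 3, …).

The ratio of consecutive coefficients is [(4k² + 6)/(4(k+1)² + 6)] · 7/2 → 7/2.
Convergence for |x + 9| · 7/2 < 1, i.e. |x + 9| < 2/7. So R = 2/7.
Check x = -61/7: the terms are on the order of 1/k², so the series converges absolutely by comparison with the p-series (p = 2 > 1).
When x = -65/7, the terms are on the order of 1/k², so the series converges absolutely by comparison with the p-series (p = 2 > 1).

[-65/7, -61/7]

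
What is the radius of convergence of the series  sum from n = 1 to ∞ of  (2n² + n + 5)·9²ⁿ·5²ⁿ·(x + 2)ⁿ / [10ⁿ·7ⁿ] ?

R = 14/405

Apply the ratio test: |a_{n+1}| / |a_n| = [(2(n+1)² + (n+1) + 5)/(2n² + n + 5)] · 81·25/(10·7), which tends to 405/14 as n → ∞.
Hence the series converges for |x + 2| < 1/(405/14) = 14/405, so the radius of convergence is 14/405.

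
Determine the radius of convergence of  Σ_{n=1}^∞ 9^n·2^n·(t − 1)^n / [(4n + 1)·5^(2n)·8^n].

By the ratio test, |a_{n+1}/a_n| = [(4n + 1)/(4(n+1) + 1)] · 9·2/(25·8) → 9/100.
Convergence for |t − 1| · 9/100 < 1, i.e. |t − 1| < 100/9. So R = 100/9.

R = 100/9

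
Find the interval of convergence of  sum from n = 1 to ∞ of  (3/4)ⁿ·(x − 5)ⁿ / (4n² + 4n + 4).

[11/3, 19/3]

By the ratio test, |a_{n+1}/a_n| = [(4n² + 4n + 4)/(4(n+1)² + 4(n+1) + 4)] · 3/4 → 3/4.
Hence the series converges for |x − 5| < 1/(3/4) = 4/3, so the radius of convergence is 4/3.
Endpoint x = 19/3: the terms are on the order of 1/n², so the series converges absolutely by comparison with the p-series (p = 2 > 1).
Endpoint x = 11/3: the series is dominated by a constant times Σ 1/n², which converges (p = 2 > 1).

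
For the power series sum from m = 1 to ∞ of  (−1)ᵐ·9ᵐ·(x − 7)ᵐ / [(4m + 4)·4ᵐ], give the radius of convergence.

R = 4/9

By the ratio test, |a_{m+1}/a_m| = [(4m + 4)/(4(m+1) + 4)] · 9/4 → 9/4.
Thus R = 1/(9/4) = 4/9.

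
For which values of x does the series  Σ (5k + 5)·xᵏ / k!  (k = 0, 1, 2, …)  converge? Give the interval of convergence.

(−∞, ∞)

Apply the ratio test: |a_{k+1}| / |a_k| = (5(k+1) + 5)/(5k + 5) · 1/(k+1), which tends to 0 as k → ∞.
Since the limit is 0 < 1 for every x, the series converges on all of ℝ and R = ∞.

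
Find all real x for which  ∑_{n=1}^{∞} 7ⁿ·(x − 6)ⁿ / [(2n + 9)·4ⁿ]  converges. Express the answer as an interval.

[38/7, 46/7)

Apply the ratio test: |a_{n+1}| / |a_n| = [(2n + 9)/(2(n+1) + 9)] · 7/4, which tends to 7/4 as n → ∞.
Convergence for |x − 6| · 7/4 < 1, i.e. |x − 6| < 4/7. So R = 4/7.
When x = 46/7, comparison with the harmonic series Σ 1/n shows the series diverges.
Check x = 38/7: an alternating series whose terms decrease to 0 in absolute value, so it converges by the Leibniz criterion.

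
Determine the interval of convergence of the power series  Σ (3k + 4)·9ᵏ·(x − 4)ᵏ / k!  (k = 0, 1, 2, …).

By the ratio test, |a_{k+1}/a_k| = (3(k+1) + 4)/(3k + 4) · 9 · 1/(k+1) → 0.
The ratio tends to 0 regardless of x, hence R = ∞.

(−∞, ∞)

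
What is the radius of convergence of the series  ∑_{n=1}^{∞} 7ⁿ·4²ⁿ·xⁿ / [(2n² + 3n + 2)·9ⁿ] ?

R = 9/112

The ratio of consecutive coefficients is [(2n² + 3n + 2)/(2(n+1)² + 3(n+1) + 2)] · 7·16/9 → 112/9.
Hence the series converges for |x| < 1/(112/9) = 9/112, so the radius of convergence is 9/112.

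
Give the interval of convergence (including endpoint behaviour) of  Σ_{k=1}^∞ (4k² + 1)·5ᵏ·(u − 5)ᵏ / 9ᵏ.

(16/5, 34/5)

By the ratio test, |a_{k+1}/a_k| = [(4(k+1)² + 1)/(4k² + 1)] · 5/9 → 5/9.
Thus R = 1/(5/9) = 9/5.
Endpoint u = 34/5: the k-th term does not approach 0; divergence by the term test.
Check u = 16/5: the terms do not tend to 0, so the series diverges.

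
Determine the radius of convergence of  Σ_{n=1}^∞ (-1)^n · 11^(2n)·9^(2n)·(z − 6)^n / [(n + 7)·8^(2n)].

R = 64/9801

By the ratio test, |a_{n+1}/a_n| = [(n + 7)/((n+1) + 7)] · 121·81/64 → 9801/64.
Convergence for |z − 6| · 9801/64 < 1, i.e. |z − 6| < 64/9801. So R = 64/9801.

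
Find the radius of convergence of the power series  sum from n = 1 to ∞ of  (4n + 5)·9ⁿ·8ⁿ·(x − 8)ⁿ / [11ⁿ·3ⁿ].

R = 11/24

Apply the ratio test: |a_{n+1}| / |a_n| = [(4(n+1) + 5)/(4n + 5)] · 9·8/(11·3), which tends to 24/11 as n → ∞.
Hence the series converges for |x − 8| < 1/(24/11) = 11/24, so the radius of convergence is 11/24.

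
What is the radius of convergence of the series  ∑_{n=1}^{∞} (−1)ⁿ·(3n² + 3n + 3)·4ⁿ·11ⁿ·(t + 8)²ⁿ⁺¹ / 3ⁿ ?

R = √33/22

By the ratio test, |a_{n+1}/a_n| = [(3(n+1)² + 3(n+1) + 3)/(3n² + 3n + 3)] · 4·11/3 → 44/3.
Since the exponent of (t + 8) increases by 2 each term, convergence requires |t + 8|² < 3/44, hence R = √33/22.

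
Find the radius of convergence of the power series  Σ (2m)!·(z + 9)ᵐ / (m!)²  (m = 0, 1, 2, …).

R = 1/4

Apply the ratio test: |a_{m+1}| / |a_m| = (2m+1)·(2m+2)/(m+1)², which tends to 4 as m → ∞.
Hence the series converges for |z + 9| < 1/(4) = 1/4, so the radius of convergence is 1/4.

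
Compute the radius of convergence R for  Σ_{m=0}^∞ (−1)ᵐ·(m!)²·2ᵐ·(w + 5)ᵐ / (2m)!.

R = 2

Apply the ratio test: |a_{m+1}| / |a_m| = (m+1)²/[(2m+1)·(2m+2)] · 2, which tends to 1/2 as m → ∞.
The series converges when 1/2 · |w + 5| < 1, giving R = 2.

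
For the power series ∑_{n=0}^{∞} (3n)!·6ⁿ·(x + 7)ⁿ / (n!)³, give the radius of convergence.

R = 1/162

Ratio test: |a_{n+1}/a_n| = (3n+1)·(3n+2)·(3n+3)/(n+1)³ · 6 → 162 as n → ∞.
Thus R = 1/(162) = 1/162.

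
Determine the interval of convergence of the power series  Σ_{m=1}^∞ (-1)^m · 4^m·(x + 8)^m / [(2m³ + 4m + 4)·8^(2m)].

Ratio test: |a_{m+1}/a_m| = [(2m³ + 4m + 4)/(2(m+1)³ + 4(m+1) + 4)] · 4/64 → 1/16 as m → ∞.
The series converges when 1/16 · |x + 8| < 1, giving R = 16.
At x = 8: absolute convergence follows by limit comparison with Σ 1/m³.
At x = -24: the terms are on the order of 1/m³, so the series converges absolutely by comparison with the p-series (p = 3 > 1).

[-24, 8]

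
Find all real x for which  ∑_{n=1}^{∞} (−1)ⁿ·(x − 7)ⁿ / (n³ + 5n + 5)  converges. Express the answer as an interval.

By the ratio test, |a_{n+1}/a_n| = (n³ + 5n + 5)/((n+1)³ + 5(n+1) + 5) → 1.
Convergence for |x − 7| < 1, so R = 1.
At x = 8: the series is dominated by a constant times Σ 1/n³, which converges (p = 3 > 1).
Check x = 6: absolute convergence follows by limit comparison with Σ 1/n³.

[6, 8]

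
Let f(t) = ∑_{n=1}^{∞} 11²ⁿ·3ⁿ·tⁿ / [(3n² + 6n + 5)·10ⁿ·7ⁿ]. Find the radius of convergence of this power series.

R = 70/363

By the ratio test, |a_{n+1}/a_n| = [(3n² + 6n + 5)/(3(n+1)² + 6(n+1) + 5)] · 121·3/(10·7) → 363/70.
Convergence for |t| · 363/70 < 1, i.e. |t| < 70/363. So R = 70/363.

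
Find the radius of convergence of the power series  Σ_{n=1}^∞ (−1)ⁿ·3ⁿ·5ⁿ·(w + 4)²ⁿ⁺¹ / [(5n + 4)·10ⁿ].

Apply the ratio test: |a_{n+1}| / |a_n| = [(5n + 4)/(5(n+1) + 4)] · 3·5/10, which tends to 3/2 as n → ∞.
Since the exponent of (w + 4) increases by 2 each term, convergence requires |w + 4|² < 2/3, hence R = √6/3.

R = √6/3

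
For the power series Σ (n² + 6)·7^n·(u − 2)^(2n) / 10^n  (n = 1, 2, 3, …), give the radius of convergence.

R = √70/7

Ratio test: |a_{n+1}/a_n| = [((n+1)² + 6)/(n² + 6)] · 7/10 → 7/10 as n → ∞.
Since the exponent of (u − 2) increases by 2 each term, convergence requires |u − 2|² < 10/7, hence R = √70/7.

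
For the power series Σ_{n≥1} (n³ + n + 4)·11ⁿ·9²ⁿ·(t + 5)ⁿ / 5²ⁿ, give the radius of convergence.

By the ratio test, |a_{n+1}/a_n| = [((n+1)³ + (n+1) + 4)/(n³ + n + 4)] · 11·81/25 → 891/25.
Thus R = 1/(891/25) = 25/891.

R = 25/891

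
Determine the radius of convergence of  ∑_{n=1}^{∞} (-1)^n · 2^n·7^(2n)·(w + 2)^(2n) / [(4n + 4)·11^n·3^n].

R = √66/14

Apply the ratio test: |a_{n+1}| / |a_n| = [(4n + 4)/(4(n+1) + 4)] · 2·49/(11·3), which tends to 98/33 as n → ∞.
Successive powers of (w + 2) differ by 2, so the series converges when |w + 2|² · 98/33 < 1, i.e. |w + 2| < √(33/98). So R = √66/14.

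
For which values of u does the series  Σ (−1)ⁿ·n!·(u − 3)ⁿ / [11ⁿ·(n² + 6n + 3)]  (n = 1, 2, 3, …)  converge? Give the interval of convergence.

The ratio of consecutive coefficients is (n+1) · 1/11 · (n² + 6n + 3)/((n+1)² + 6(n+1) + 3) → ∞.
The terms grow without bound for any (u − 3) ≠ 0, so R = 0 (convergence only at u = 3).

{3}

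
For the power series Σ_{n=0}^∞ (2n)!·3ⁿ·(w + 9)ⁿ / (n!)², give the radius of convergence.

Apply the ratio test: |a_{n+1}| / |a_n| = (2n+1)·(2n+2)/(n+1)² · 3, which tends to 12 as n → ∞.
The series converges when 12 · |w + 9| < 1, giving R = 1/12.

R = 1/12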